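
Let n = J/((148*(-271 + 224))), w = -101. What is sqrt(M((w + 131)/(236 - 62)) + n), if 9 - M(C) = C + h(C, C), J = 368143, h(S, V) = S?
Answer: I*sqrt(450358462321)/100862 ≈ 6.6535*I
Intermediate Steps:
n = -368143/6956 (n = 368143/((148*(-271 + 224))) = 368143/((148*(-47))) = 368143/(-6956) = 368143*(-1/6956) = -368143/6956 ≈ -52.924)
M(C) = 9 - 2*C (M(C) = 9 - (C + C) = 9 - 2*C)
sqrt(M((w + 131)/(236 - 62)) + n) = sqrt((9 - 2*(-101 + 131)/(236 - 62)) - 368143/6956) = sqrt((9 - 60/174) - 368143/6956) = sqrt((9 - 2*5/29) - 368143/6956) = sqrt((9 - 10/29) - 368143/6956) = sqrt(251/29 - 368143/6956) = sqrt(-8930191/201724) = I*sqrt(450358462321)/100862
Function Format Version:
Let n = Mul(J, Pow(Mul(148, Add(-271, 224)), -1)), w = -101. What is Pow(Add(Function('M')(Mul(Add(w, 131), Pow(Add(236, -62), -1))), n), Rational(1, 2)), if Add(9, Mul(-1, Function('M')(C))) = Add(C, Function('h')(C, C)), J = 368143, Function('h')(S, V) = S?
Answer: Mul(Rational(1, 100862), I, Pow(450358462321, Rational(1, 2))) ≈ Mul(6.6535, I)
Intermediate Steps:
n = Rational(-368143, 6956) (n = Mul(368143, Pow(Mul(148, Add(-271, 224)), -1)) = Mul(368143, Pow(Mul(148, -47), -1)) = Mul(368143, Pow(-6956, -1)) = Mul(368143, Rational(-1, 6956)) = Rational(-368143, 6956) ≈ -52.924)
Function('M')(C) = Add(9, Mul(-2, C)) (Function('M')(C) = Add(9, Mul(-1, Add(C, C))) = Add(9, Mul(-1, Mul(2, C))) = Add(9, Mul(-2, C)))
Pow(Add(Function('M')(Mul(Add(w, 131), Pow(Add(236, -62), -1))), n), Rational(1, 2)) = Pow(Add(Add(9, Mul(-2, Mul(Add(-101, 131), Pow(Add(236, -62), -1)))), Rational(-368143, 6956)), Rational(1, 2)) = Pow(Add(Add(9, Mul(-2, Mul(30, Pow(174, -1)))), Rational(-368143, 6956)), Rational(1, 2)) = Pow(Add(Add(9, Mul(-2, Mul(30, Rational(1, 174)))), Rational(-368143, 6956)), Rational(1, 2)) = Pow(Add(Add(9, Mul(-2, Rational(5, 29))), Rational(-368143, 6956)), Rational(1, 2)) = Pow(Add(Add(9, Rational(-10, 29)), Rational(-368143, 6956)), Rational(1, 2)) = Pow(Add(Rational(251, 29), Rational(-368143, 6956)), Rational(1, 2)) = Pow(Rational(-8930191, 201724), Rational(1, 2)) = Mul(Rational(1, 100862), I, Pow(450358462321, Rational(1, 2)))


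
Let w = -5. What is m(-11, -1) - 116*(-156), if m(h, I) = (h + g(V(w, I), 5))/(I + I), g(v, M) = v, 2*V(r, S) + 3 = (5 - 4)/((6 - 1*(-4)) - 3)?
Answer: 253431/14 ≈ 18102.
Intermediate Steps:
V(r, S) = -10/7 (V(r, S) = -3/2 + ((5 - 4)/((6 - 1*(-4)) - 3))/2 = -3/2 + (1/((6 + 4) - 3))/2 = -3/2 + (1/(10 - 3))/2 = -3/2 + (1/7)/2 = -3/2 + (1*(⅐))/2 = -3/2 + (½)*(⅐) = -3/2 + 1/14 = -10/7)
m(h, I) = (-10/7 + h)/(2*I) (m(h, I) = (h - 10/7)/(I + I) = (-10/7 + h)/((2*I)) = (-10/7 + h)*(1/(2*I)) = (-10/7 + h)/(2*I))
m(-11, -1) - 116*(-156) = (1/14)*(-10 + 7*(-11))/(-1) - 116*(-156) = (1/14)*(-1)*(-10 - 77) + 18096 = (1/14)*(-1)*(-87) + 18096 = 87/14 + 18096 = 253431/14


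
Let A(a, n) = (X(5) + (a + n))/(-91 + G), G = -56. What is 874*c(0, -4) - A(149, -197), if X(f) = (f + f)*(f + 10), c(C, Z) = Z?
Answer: -171270/49 ≈ -3495.3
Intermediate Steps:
X(f) = 2*f*(10 + f) (X(f) = (2*f)*(10 + f) = 2*f*(10 + f))
A(a, n) = -50/49 - a/147 - n/147 (A(a, n) = (2*5*(10 + 5) + (a + n))/(-91 - 56) = (2*5*15 + (a + n))/(-147) = (150 + (a + n))*(-1/147) = (150 + a + n)*(-1/147) = -50/49 - a/147 - n/147)
874*c(0, -4) - A(149, -197) = 874*(-4) - (-50/49 - 1/147*149 - 1/147*(-197)) = -3496 - (-50/49 - 149/147 + 197/147) = -3496 - 1*(-34/49) = -3496 + 34/49 = -171270/49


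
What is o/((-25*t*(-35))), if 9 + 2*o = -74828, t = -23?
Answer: 10691/5750 ≈ 1.8593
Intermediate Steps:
o = -74837/2 (o = -9/2 + (½)*(-74828) = -9/2 - 37414 = -74837/2 ≈ -37419.)
o/((-25*t*(-35))) = -74837/(2*(-25*(-23)*(-35))) = -74837/(2*(575*(-35))) = -74837/2/(-20125) = -74837/2*(-1/20125) = 10691/5750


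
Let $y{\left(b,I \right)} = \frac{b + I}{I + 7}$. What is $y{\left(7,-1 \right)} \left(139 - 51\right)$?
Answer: $88$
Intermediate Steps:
$y{\left(b,I \right)} = \frac{I + b}{7 + I}$
$y{\left(7,-1 \right)} \left(139 - 51\right) = \frac{-1 + 7}{7 - 1} \left(139 - 51\right) = \frac{1}{6} \cdot 6 \cdot 88 = 1 \cdot 88 = 88$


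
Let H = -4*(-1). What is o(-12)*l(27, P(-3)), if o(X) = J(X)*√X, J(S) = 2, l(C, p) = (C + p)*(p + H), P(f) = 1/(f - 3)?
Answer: 3703*I*√3/9 ≈ 712.64*I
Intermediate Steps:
H = 4
P(f) = 1/(-3 + f)
l(C, p) = (4 + p)*(C + p) (l(C, p) = (C + p)*(p + 4) = (C + p)*(4 + p) = (4 + p)*(C + p))
o(X) = 2*√X
o(-12)*l(27, P(-3)) = (2*√(-12))*((1/(-3 - 3))² + 4*27 + 4/(-3 - 3) + 27/(-3 - 3)) = (2*(2*I*√3))*((1/(-6))² + 108 + 4/(-6) + 27/(-6)) = (4*I*√3)*((-⅙)² + 108 + 4*(-⅙) + 27*(-⅙)) = (4*I*√3)*(1/36 + 108 - ⅔ - 9/2) = (4*I*√3)*(3703/36) = 3703*I*√3/9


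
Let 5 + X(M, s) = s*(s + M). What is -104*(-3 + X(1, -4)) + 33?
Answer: -383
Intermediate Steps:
X(M, s) = -5 + s*(M + s) (X(M, s) = -5 + s*(s + M) = -5 + s*(M + s))
-104*(-3 + X(1, -4)) + 33 = -104*(-3 + (-5 + (-4)² + 1*(-4))) + 33 = -104*(-3 + (-5 + 16 - 4)) + 33 = -104*(-3 + 7) + 33 = -104*4 + 33 = -26*16 + 33 = -416 + 33 = -383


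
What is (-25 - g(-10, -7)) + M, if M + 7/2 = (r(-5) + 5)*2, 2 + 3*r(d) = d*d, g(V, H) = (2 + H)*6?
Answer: 161/6 ≈ 26.833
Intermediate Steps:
g(V, H) = 12 + 6*H
r(d) = -⅔ + d²/3 (r(d) = -⅔ + (d*d)/3 = -⅔ + d²/3)
M = 131/6 (M = -7/2 + ((-⅔ + (⅓)*(-5)²) + 5)*2 = -7/2 + ((-⅔ + (⅓)*25) + 5)*2 = -7/2 + ((-⅔ + 25/3) + 5)*2 = -7/2 + (23/3 + 5)*2 = -7/2 + (38/3)*2 = -7/2 + 76/3 = 131/6 ≈ 21.833)
(-25 - g(-10, -7)) + M = (-25 - (12 + 6*(-7))) + 131/6 = (-25 - (12 - 42)) + 131/6 = (-25 - 1*(-30)) + 131/6 = (-25 + 30) + 131/6 = 5 + 131/6 = 161/6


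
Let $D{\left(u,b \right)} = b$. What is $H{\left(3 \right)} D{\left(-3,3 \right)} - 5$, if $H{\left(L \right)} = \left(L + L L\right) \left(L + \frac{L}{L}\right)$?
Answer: $139$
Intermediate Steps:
$H{\left(L \right)} = \left(1 + L\right) \left(L + L^{2}\right)$ ($H{\left(L \right)} = \left(L + L^{2}\right) \left(L + 1\right) = \left(L + L^{2}\right) \left(1 + L\right) = \left(1 + L\right) \left(L + L^{2}\right)$)
$H{\left(3 \right)} D{\left(-3,3 \right)} - 5 = 3 \left(1 + 3\right)^{2} \cdot 3 - 5 = 3 \cdot 4^{2} \cdot 3 - 5 = 3 \cdot 16 \cdot 3 - 5 = 48 \cdot 3 - 5 = 144 - 5 = 139$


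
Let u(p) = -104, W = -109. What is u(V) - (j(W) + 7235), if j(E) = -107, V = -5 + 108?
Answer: -7232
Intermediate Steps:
V = 103
u(V) - (j(W) + 7235) = -104 - (-107 + 7235) = -104 - 1*7128 = -104 - 7128 = -7232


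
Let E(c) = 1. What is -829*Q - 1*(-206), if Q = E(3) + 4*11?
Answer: -37099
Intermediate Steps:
Q = 45 (Q = 1 + 4*11 = 1 + 44 = 45)
-829*Q - 1*(-206) = -829*45 - 1*(-206) = -37305 + 206 = -37099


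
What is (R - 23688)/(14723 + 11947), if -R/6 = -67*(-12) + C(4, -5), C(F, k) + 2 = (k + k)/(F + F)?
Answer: -3799/3556 ≈ -1.0683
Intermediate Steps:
C(F, k) = -2 + k/F (C(F, k) = -2 + (k + k)/(F + F) = -2 + (2*k)/((2*F)) = -2 + (2*k)*(1/(2*F)) = -2 + k/F)
R = -9609/2 (R = -6*(-67*(-12) + (-2 - 5/4)) = -6*(804 + (-2 - 5*1/4)) = -6*(804 + (-2 - 5/4)) = -6*(804 - 13/4) = -6*3203/4 = -9609/2 ≈ -4804.5)
(R - 23688)/(14723 + 11947) = (-9609/2 - 23688)/(14723 + 11947) = -56985/2/26670 = -56985/2*1/26670 = -3799/3556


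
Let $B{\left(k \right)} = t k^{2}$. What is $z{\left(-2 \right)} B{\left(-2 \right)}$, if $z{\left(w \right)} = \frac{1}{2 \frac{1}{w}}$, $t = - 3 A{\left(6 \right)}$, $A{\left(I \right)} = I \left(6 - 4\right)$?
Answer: $144$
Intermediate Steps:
$A{\left(I \right)} = 2 I$ ($A{\left(I \right)} = I 2 = 2 I$)
$t = -36$ ($t = - 3 \cdot 2 \cdot 6 = \left(-3\right) 12 = -36$)
$z{\left(w \right)} = \frac{w}{2}$
$B{\left(k \right)} = - 36 k^{2}$
$z{\left(-2 \right)} B{\left(-2 \right)} = \frac{1}{2} \left(-2\right) \left(- 36 \left(-2\right)^{2}\right) = - \left(-36\right) 4 = \left(-1\right) \left(-144\right) = 144$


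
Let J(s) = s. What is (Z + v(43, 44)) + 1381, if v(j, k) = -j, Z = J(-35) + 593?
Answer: 1896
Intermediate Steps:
Z = 558 (Z = -35 + 593 = 558)
(Z + v(43, 44)) + 1381 = (558 - 1*43) + 1381 = (558 - 43) + 1381 = 515 + 1381 = 1896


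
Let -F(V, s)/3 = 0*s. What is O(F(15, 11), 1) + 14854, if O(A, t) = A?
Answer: 14854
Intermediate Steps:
F(V, s) = 0 (F(V, s) = -0*s = -3*0 = 0)
O(F(15, 11), 1) + 14854 = 0 + 14854 = 14854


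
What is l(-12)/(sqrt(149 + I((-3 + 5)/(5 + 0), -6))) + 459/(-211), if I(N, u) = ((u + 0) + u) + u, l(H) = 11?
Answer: -459/211 + 11*sqrt(131)/131 ≈ -1.2143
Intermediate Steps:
I(N, u) = 3*u (I(N, u) = (u + u) + u = 2*u + u = 3*u)
l(-12)/(sqrt(149 + I((-3 + 5)/(5 + 0), -6))) + 459/(-211) = 11/(sqrt(149 + 3*(-6))) + 459/(-211) = 11/(sqrt(149 - 18)) + 459*(-1/211) = 11/(sqrt(131)) - 459/211 = 11*(sqrt(131)/131) - 459/211 = 11*sqrt(131)/131 - 459/211 = -459/211 + 11*sqrt(131)/131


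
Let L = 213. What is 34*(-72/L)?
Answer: -816/71 ≈ -11.493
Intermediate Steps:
34*(-72/L) = 34*(-72/213) = 34*(-72*1/213) = 34*(-24/71) = -816/71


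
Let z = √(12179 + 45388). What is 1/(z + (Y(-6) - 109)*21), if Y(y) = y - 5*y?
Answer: -595/1042886 - √57567/3128658 ≈ -0.00064722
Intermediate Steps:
Y(y) = -4*y
z = √57567 ≈ 239.93
1/(z + (Y(-6) - 109)*21) = 1/(√57567 + (-4*(-6) - 109)*21) = 1/(√57567 + (24 - 109)*21) = 1/(√57567 - 85*21) = 1/(√57567 - 1785) = 1/(-1785 + √57567)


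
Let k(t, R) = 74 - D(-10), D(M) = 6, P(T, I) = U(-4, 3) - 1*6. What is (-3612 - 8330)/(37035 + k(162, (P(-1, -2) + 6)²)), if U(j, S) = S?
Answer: -11942/37103 ≈ -0.32186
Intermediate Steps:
P(T, I) = -3 (P(T, I) = 3 - 1*6 = 3 - 6 = -3)
k(t, R) = 68 (k(t, R) = 74 - 1*6 = 74 - 6 = 68)
(-3612 - 8330)/(37035 + k(162, (P(-1, -2) + 6)²)) = (-3612 - 8330)/(37035 + 68) = -11942/37103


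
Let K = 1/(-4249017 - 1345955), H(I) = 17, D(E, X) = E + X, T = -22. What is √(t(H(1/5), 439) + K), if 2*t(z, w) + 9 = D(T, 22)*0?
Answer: 5*I*√1408667081585/2797486 ≈ 2.1213*I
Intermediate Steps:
t(z, w) = -9/2 (t(z, w) = -9/2 + ((-22 + 22)*0)/2 = -9/2 + (0*0)/2 = -9/2 + (½)*0 = -9/2 + 0 = -9/2)
K = -1/5594972 (K = 1/(-5594972) = -1/5594972 ≈ -1.7873e-7)
√(t(H(1/5), 439) + K) = √(-9/2 - 1/5594972) = √(-25177375/5594972) = 5*I*√1408667081585/2797486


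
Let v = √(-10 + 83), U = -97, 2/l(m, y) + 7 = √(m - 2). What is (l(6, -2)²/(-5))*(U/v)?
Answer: 388*√73/9125 ≈ 0.36330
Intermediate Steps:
l(m, y) = 2/(-7 + √(-2 + m)) (l(m, y) = 2/(-7 + √(m - 2)) = 2/(-7 + √(-2 + m)))
v = √73 ≈ 8.5440
(l(6, -2)²/(-5))*(U/v) = ((2/(-7 + √(-2 + 6)))²/(-5))*(-97*√73/73) = ((2/(-7 + √4))²*(-⅕))*(-97*√73/73) = ((2/(-7 + 2))²*(-⅕))*(-97*√73/73) = ((2/(-5))²*(-⅕))*(-97*√73/73) = ((2*(-⅕))²*(-⅕))*(-97*√73/73) = ((-⅖)²*(-⅕))*(-97*√73/73) = ((4/25)*(-⅕))*(-97*√73/73) = -(-388)*√73/9125 = 388*√73/9125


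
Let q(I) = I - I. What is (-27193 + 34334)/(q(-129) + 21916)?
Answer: 7141/21916 ≈ 0.32584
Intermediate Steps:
q(I) = 0
(-27193 + 34334)/(q(-129) + 21916) = (-27193 + 34334)/(0 + 21916) = 7141/21916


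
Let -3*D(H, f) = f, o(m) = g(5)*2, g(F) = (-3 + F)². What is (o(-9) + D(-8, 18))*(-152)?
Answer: -304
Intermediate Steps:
o(m) = 8 (o(m) = (-3 + 5)²*2 = 2²*2 = 4*2 = 8)
D(H, f) = -f/3
(o(-9) + D(-8, 18))*(-152) = (8 - ⅓*18)*(-152) = (8 - 6)*(-152) = 2*(-152) = -304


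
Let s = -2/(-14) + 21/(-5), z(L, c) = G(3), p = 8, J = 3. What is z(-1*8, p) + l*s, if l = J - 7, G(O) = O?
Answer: 673/35 ≈ 19.229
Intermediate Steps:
z(L, c) = 3
l = -4 (l = 3 - 7 = -4)
s = -142/35 (s = -2*(-1/14) + 21*(-⅕) = ⅐ - 21/5 = -142/35 ≈ -4.0571)
z(-1*8, p) + l*s = 3 - 4*(-142/35) = 3 + 568/35 = 673/35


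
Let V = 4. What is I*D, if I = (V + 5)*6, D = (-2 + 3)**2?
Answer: 54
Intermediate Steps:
D = 1 (D = 1**2 = 1)
I = 54 (I = (4 + 5)*6 = 9*6 = 54)
I*D = 54*1 = 54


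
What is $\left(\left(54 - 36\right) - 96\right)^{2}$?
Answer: $6084$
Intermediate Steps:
$\left(\left(54 - 36\right) - 96\right)^{2} = \left(18 - 96\right)^{2} = \left(-78\right)^{2} = 6084$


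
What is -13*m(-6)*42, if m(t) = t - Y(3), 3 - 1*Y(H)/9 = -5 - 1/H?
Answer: 44226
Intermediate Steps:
Y(H) = 72 + 9/H (Y(H) = 27 - 9*(-5 - 1/H) = 27 + (45 + 9/H) = 72 + 9/H)
m(t) = -75 + t (m(t) = t - (72 + 9/3) = t - (72 + 9*(1/3)) = t - (72 + 3) = t - 1*75 = t - 75 = -75 + t)
-13*m(-6)*42 = -13*(-75 - 6)*42 = -13*(-81)*42 = 1053*42 = 44226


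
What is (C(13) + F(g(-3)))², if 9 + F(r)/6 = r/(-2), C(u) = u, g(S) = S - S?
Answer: 1681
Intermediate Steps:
g(S) = 0
F(r) = -54 - 3*r (F(r) = -54 + 6*(r/(-2)) = -54 + 6*(r*(-½)) = -54 + 6*(-r/2) = -54 - 3*r)
(C(13) + F(g(-3)))² = (13 + (-54 - 3*0))² = (13 + (-54 + 0))² = (13 - 54)² = (-41)² = 1681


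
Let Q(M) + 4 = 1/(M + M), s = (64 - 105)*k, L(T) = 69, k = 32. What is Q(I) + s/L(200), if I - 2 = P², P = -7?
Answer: -53969/2346 ≈ -23.005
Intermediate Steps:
s = -1312 (s = (64 - 105)*32 = -41*32 = -1312)
I = 51 (I = 2 + (-7)² = 2 + 49 = 51)
Q(M) = -4 + 1/(2*M) (Q(M) = -4 + 1/(M + M) = -4 + 1/(2*M))
Q(I) + s/L(200) = (-4 + (½)/51) - 1312/69 = (-4 + (½)*(1/51)) - 1312*1/69 = (-4 + 1/102) - 1312/69 = -407/102 - 1312/69 = -53969/2346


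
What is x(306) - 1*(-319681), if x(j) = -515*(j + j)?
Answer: 4501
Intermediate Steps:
x(j) = -1030*j
x(306) - 1*(-319681) = -1030*306 - 1*(-319681) = -315180 + 319681 = 4501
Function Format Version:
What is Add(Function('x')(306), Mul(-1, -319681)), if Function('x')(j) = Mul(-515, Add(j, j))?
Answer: 4501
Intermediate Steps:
Function('x')(j) = Mul(-1030, j) (Function('x')(j) = Mul(-515, Mul(2, j)) = Mul(-1030, j))
Add(Function('x')(306), Mul(-1, -319681)) = Add(Mul(-1030, 306), Mul(-1, -319681)) = Add(-315180, 319681) = 4501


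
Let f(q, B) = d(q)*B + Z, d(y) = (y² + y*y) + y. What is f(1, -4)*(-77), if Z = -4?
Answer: 1232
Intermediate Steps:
d(y) = y + 2*y² (d(y) = (y² + y²) + y = 2*y² + y = y + 2*y²)
f(q, B) = -4 + B*q*(1 + 2*q) (f(q, B) = (q*(1 + 2*q))*B - 4 = B*q*(1 + 2*q) - 4 = -4 + B*q*(1 + 2*q))
f(1, -4)*(-77) = (-4 - 4*1*(1 + 2*1))*(-77) = (-4 - 4*1*(1 + 2))*(-77) = (-4 - 4*1*3)*(-77) = (-4 - 12)*(-77) = -16*(-77) = 1232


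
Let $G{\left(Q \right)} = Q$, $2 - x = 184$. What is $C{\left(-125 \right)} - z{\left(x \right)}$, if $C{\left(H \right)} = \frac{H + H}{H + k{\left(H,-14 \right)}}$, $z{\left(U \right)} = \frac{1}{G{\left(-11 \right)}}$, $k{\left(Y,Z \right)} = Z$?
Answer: $\frac{2889}{1529} \approx 1.8895$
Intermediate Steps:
$x = -182$ ($x = 2 - 184 = -182$)
$z{\left(U \right)} = - \frac{1}{11}$ ($z{\left(U \right)} = \frac{1}{-11} = - \frac{1}{11}$)
$C{\left(H \right)} = \frac{2 H}{-14 + H}$ ($C{\left(H \right)} = \frac{H + H}{H - 14} = \frac{2 H}{-14 + H}$)
$C{\left(-125 \right)} - z{\left(x \right)} = 2 \left(-125\right) \frac{1}{-14 - 125} - - \frac{1}{11} = 2 \left(-125\right) \frac{1}{-139} + \frac{1}{11} = 2 \left(-125\right) \left(- \frac{1}{139}\right) + \frac{1}{11} = \frac{250}{139} + \frac{1}{11} = \frac{2889}{1529}$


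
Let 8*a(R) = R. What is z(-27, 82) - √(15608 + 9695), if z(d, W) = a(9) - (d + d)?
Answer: 441/8 - √25303 ≈ -103.94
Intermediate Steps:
a(R) = R/8
z(d, W) = 9/8 - 2*d (z(d, W) = (⅛)*9 - (d + d) = 9/8 - 2*d)
z(-27, 82) - √(15608 + 9695) = (9/8 - 2*(-27)) - √(15608 + 9695) = (9/8 + 54) - √25303 = 441/8 - √25303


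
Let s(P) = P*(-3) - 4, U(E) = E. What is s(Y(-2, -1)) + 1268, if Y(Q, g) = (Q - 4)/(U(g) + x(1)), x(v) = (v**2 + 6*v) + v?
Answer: 8866/7 ≈ 1266.6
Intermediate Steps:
x(v) = v**2 + 7*v
Y(Q, g) = (-4 + Q)/(8 + g) (Y(Q, g) = (Q - 4)/(g + 1*(7 + 1)) = (-4 + Q)/(g + 1*8) = (-4 + Q)/(g + 8) = (-4 + Q)/(8 + g))
s(P) = -4 - 3*P (s(P) = -3*P - 4 = -4 - 3*P)
s(Y(-2, -1)) + 1268 = (-4 - 3*(-4 - 2)/(8 - 1)) + 1268 = (-4 - 3*(-6)/7) + 1268 = (-4 - 3*(-6/7)) + 1268 = (-4 + 18/7) + 1268 = -10/7 + 1268 = 8866/7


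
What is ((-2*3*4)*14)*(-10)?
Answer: 3360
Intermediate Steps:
((-2*3*4)*14)*(-10) = (-6*4*14)*(-10) = -24*14*(-10) = -336*(-10) = 3360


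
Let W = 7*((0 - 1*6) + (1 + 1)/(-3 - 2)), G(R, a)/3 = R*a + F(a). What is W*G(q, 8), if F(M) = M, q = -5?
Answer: 21504/5 ≈ 4300.8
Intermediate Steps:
G(R, a) = 3*a + 3*R*a (G(R, a) = 3*(R*a + a) = 3*(a + R*a) = 3*a + 3*R*a)
W = -224/5 (W = 7*((0 - 6) + 2/(-5)) = 7*(-6 + 2*(-⅕)) = 7*(-6 - ⅖) = 7*(-32/5) = -224/5 ≈ -44.800)
W*G(q, 8) = -672*8*(1 - 5)/5 = -672*8*(-4)/5 = -224/5*(-96) = 21504/5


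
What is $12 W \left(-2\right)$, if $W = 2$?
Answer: $-48$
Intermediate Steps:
$12 W \left(-2\right) = 12 \cdot 2 \left(-2\right) = 24 \left(-2\right) = -48$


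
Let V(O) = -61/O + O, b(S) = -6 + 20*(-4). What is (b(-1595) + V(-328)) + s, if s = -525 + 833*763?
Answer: 208161981/328 ≈ 6.3464e+5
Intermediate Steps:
b(S) = -86 (b(S) = -6 - 80 = -86)
V(O) = O - 61/O
s = 635054 (s = -525 + 635579 = 635054)
(b(-1595) + V(-328)) + s = (-86 + (-328 - 61/(-328))) + 635054 = (-86 + (-328 - 61*(-1/328))) + 635054 = (-86 + (-328 + 61/328)) + 635054 = (-86 - 107523/328) + 635054 = -135731/328 + 635054 = 208161981/328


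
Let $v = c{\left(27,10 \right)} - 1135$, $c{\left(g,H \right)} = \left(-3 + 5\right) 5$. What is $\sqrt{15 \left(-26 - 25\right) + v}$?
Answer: $3 i \sqrt{210} \approx 43.474 i$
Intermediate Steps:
$c{\left(g,H \right)} = 10$ ($c{\left(g,H \right)} = 2 \cdot 5 = 10$)
$v = -1125$ ($v = 10 - 1135 = -1125$)
$\sqrt{15 \left(-26 - 25\right) + v} = \sqrt{15 \left(-26 - 25\right) - 1125} = \sqrt{15 \left(-51\right) - 1125} = \sqrt{-765 - 1125} = \sqrt{-1890} = 3 i \sqrt{210}$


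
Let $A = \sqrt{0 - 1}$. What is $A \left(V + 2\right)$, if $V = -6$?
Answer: $- 4 i \approx - 4.0 i$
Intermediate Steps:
$A = i$ ($A = \sqrt{-1} = i \approx 1.0 i$)
$A \left(V + 2\right) = i \left(-6 + 2\right) = i \left(-4\right) = - 4 i$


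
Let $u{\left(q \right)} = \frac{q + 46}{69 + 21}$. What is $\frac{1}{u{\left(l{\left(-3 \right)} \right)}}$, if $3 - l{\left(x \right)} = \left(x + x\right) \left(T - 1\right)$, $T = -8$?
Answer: $-18$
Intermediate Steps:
$l{\left(x \right)} = 3 + 18 x$ ($l{\left(x \right)} = 3 - \left(x + x\right) \left(-8 - 1\right) = 3 - 2 x \left(-9\right) = 3 - - 18 x = 3 + 18 x$)
$u{\left(q \right)} = \frac{23}{45} + \frac{q}{90}$ ($u{\left(q \right)} = \frac{46 + q}{90} = \left(46 + q\right) \frac{1}{90} = \frac{23}{45} + \frac{q}{90}$)
$\frac{1}{u{\left(l{\left(-3 \right)} \right)}} = \frac{1}{\frac{23}{45} + \frac{3 + 18 \left(-3\right)}{90}} = \frac{1}{\frac{23}{45} + \frac{3 - 54}{90}} = \frac{1}{\frac{23}{45} + \frac{1}{90} \left(-51\right)} = \frac{1}{\frac{23}{45} - \frac{17}{30}} = \frac{1}{- \frac{1}{18}} = -18$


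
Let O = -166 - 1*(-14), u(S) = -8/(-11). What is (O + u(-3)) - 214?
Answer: -4018/11 ≈ -365.27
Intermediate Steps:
u(S) = 8/11 (u(S) = -8*(-1/11) = 8/11)
O = -152 (O = -166 + 14 = -152)
(O + u(-3)) - 214 = (-152 + 8/11) - 214 = -1664/11 - 214 = -4018/11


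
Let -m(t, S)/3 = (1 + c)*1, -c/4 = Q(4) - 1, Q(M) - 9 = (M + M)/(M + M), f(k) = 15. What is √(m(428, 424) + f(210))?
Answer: 2*√30 ≈ 10.954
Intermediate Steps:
Q(M) = 10 (Q(M) = 9 + (M + M)/(M + M) = 9 + (2*M)/((2*M)) = 9 + (2*M)*(1/(2*M)) = 9 + 1 = 10)
c = -36 (c = -4*(10 - 1) = -4*9 = -36)
m(t, S) = 105 (m(t, S) = -3*(1 - 36) = -(-105) = -3*(-35) = 105)
√(m(428, 424) + f(210)) = √(105 + 15) = √120 = 2*√30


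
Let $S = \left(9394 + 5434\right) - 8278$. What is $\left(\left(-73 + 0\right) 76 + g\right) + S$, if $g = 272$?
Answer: $1274$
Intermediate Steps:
$S = 6550$ ($S = 14828 - 8278 = 6550$)
$\left(\left(-73 + 0\right) 76 + g\right) + S = \left(\left(-73 + 0\right) 76 + 272\right) + 6550 = \left(\left(-73\right) 76 + 272\right) + 6550 = \left(-5548 + 272\right) + 6550 = -5276 + 6550 = 1274$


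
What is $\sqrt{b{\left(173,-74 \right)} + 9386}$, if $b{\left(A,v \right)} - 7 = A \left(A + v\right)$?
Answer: $2 \sqrt{6630} \approx 162.85$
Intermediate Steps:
$b{\left(A,v \right)} = 7 + A \left(A + v\right)$
$\sqrt{b{\left(173,-74 \right)} + 9386} = \sqrt{\left(7 + 173^{2} + 173 \left(-74\right)\right) + 9386} = \sqrt{\left(7 + 29929 - 12802\right) + 9386} = \sqrt{17134 + 9386} = \sqrt{26520} = 2 \sqrt{6630}$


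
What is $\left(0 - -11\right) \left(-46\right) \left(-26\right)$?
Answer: $13156$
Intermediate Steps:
$\left(0 - -11\right) \left(-46\right) \left(-26\right) = \left(0 + 11\right) \left(-46\right) \left(-26\right) = 11 \left(-46\right) \left(-26\right) = \left(-506\right) \left(-26\right) = 13156$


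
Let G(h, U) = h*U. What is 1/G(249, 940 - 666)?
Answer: 1/68226 ≈ 1.4657e-5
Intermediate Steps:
G(h, U) = U*h
1/G(249, 940 - 666) = 1/((940 - 666)*249) = 1/(274*249) = 1/68226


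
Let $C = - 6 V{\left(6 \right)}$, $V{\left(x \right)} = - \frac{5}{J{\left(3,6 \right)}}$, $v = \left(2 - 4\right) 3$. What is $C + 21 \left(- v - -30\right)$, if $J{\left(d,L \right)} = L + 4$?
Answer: $759$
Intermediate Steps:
$v = -6$ ($v = \left(-2\right) 3 = -6$)
$J{\left(d,L \right)} = 4 + L$
$V{\left(x \right)} = - \frac{1}{2}$ ($V{\left(x \right)} = - \frac{5}{4 + 6} = - \frac{5}{10} = \left(-5\right) \frac{1}{10} = - \frac{1}{2}$)
$C = 3$ ($C = \left(-6\right) \left(- \frac{1}{2}\right) = 3$)
$C + 21 \left(- v - -30\right) = 3 + 21 \left(\left(-1\right) \left(-6\right) - -30\right) = 3 + 21 \left(6 + 30\right) = 3 + 21 \cdot 36 = 3 + 756 = 759$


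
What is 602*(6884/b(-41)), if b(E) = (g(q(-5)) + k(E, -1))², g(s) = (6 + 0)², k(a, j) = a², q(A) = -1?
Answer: 4144168/2948089 ≈ 1.4057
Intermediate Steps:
g(s) = 36 (g(s) = 6² = 36)
b(E) = (36 + E²)²
602*(6884/b(-41)) = 602*(6884/((36 + (-41)²)²)) = 602*(6884/((36 + 1681)²)) = 602*(6884/(1717²)) = 602*(6884/2948089) = 4144168/2948089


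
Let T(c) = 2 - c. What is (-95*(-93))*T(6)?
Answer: -35340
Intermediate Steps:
(-95*(-93))*T(6) = (-95*(-93))*(2 - 1*6) = 8835*(2 - 6) = 8835*(-4) = -35340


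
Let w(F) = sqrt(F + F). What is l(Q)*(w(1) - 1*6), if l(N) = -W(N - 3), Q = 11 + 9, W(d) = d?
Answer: 102 - 17*sqrt(2) ≈ 77.958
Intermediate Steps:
w(F) = sqrt(2)*sqrt(F) (w(F) = sqrt(2*F) = sqrt(2)*sqrt(F))
Q = 20
l(N) = 3 - N (l(N) = -(N - 3) = -(-3 + N) = 3 - N)
l(Q)*(w(1) - 1*6) = (3 - 1*20)*(sqrt(2)*sqrt(1) - 1*6) = (3 - 20)*(sqrt(2)*1 - 6) = -17*(sqrt(2) - 6) = -17*(-6 + sqrt(2)) = 102 - 17*sqrt(2)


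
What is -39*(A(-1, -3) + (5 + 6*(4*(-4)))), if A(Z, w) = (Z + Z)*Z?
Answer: 3471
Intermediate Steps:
A(Z, w) = 2*Z² (A(Z, w) = (2*Z)*Z = 2*Z²)
-39*(A(-1, -3) + (5 + 6*(4*(-4)))) = -39*(2*(-1)² + (5 + 6*(4*(-4)))) = -39*(2*1 + (5 + 6*(-16))) = -39*(2 + (5 - 96)) = -39*(2 - 91) = -39*(-89) = 3471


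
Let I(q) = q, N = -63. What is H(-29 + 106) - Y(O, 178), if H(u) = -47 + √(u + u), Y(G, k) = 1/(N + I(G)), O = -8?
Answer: -3336/71 + √154 ≈ -34.576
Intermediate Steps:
Y(G, k) = 1/(-63 + G)
H(u) = -47 + √2*√u (H(u) = -47 + √(2*u) = -47 + √2*√u)
H(-29 + 106) - Y(O, 178) = (-47 + √2*√(-29 + 106)) - 1/(-63 - 8) = (-47 + √2*√77) - 1/(-71) = (-47 + √154) - 1*(-1/71) = (-47 + √154) + 1/71 = -3336/71 + √154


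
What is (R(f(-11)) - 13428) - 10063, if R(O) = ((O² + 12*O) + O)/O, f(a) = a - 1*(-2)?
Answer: -23487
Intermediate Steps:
f(a) = 2 + a (f(a) = a + 2 = 2 + a)
R(O) = (O² + 13*O)/O
(R(f(-11)) - 13428) - 10063 = ((13 + (2 - 11)) - 13428) - 10063 = ((13 - 9) - 13428) - 10063 = (4 - 13428) - 10063 = -13424 - 10063 = -23487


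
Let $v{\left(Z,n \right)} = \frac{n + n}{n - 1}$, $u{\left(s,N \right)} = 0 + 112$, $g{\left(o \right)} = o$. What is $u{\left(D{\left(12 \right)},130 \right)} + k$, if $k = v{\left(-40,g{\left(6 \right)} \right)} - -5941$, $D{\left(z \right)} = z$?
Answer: $\frac{30277}{5} \approx 6055.4$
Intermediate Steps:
$u{\left(s,N \right)} = 112$
$v{\left(Z,n \right)} = \frac{2 n}{-1 + n}$
$k = \frac{29717}{5}$ ($k = 2 \cdot 6 \frac{1}{-1 + 6} - -5941 = 2 \cdot 6 \cdot \frac{1}{5} + 5941 = \frac{12}{5} + 5941 = \frac{29717}{5} \approx 5943.4$)
$u{\left(D{\left(12 \right)},130 \right)} + k = 112 + \frac{29717}{5} = \frac{30277}{5}$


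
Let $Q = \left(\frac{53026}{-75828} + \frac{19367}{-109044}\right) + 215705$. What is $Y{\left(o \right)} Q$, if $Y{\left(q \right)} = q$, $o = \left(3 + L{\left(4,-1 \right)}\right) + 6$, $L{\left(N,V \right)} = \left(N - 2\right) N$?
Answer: $\frac{2526722207411765}{689049036} \approx 3.667 \cdot 10^{6}$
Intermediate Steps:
$L{\left(N,V \right)} = N \left(-2 + N\right)$ ($L{\left(N,V \right)} = \left(-2 + N\right) N = N \left(-2 + N\right)$)
$o = 17$ ($o = \left(3 + 4 \left(-2 + 4\right)\right) + 6 = \left(3 + 4 \cdot 2\right) + 6 = \left(3 + 8\right) + 6 = 11 + 6 = 17$)
$Q = \frac{148630718083045}{689049036}$ ($Q = \left(53026 \left(- \frac{1}{75828}\right) + 19367 \left(- \frac{1}{109044}\right)\right) + 215705 = \left(- \frac{26513}{37914} - \frac{19367}{109044}\right) + 215705 = - \frac{604227335}{689049036} + 215705 = \frac{148630718083045}{689049036} \approx 2.157 \cdot 10^{5}$)
$Y{\left(o \right)} Q = 17 \cdot \frac{148630718083045}{689049036} = \frac{2526722207411765}{689049036}$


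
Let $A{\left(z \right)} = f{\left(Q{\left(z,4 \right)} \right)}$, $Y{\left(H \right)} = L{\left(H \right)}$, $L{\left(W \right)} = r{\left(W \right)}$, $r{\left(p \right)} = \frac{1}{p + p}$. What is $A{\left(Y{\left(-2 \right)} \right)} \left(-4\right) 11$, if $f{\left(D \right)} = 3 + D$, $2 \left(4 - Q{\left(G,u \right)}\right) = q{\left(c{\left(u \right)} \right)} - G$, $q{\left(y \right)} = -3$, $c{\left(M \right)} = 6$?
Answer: $- \frac{737}{2} \approx -368.5$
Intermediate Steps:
$r{\left(p \right)} = \frac{1}{2 p}$
$L{\left(W \right)} = \frac{1}{2 W}$
$Q{\left(G,u \right)} = \frac{11}{2} + \frac{G}{2}$ ($Q{\left(G,u \right)} = 4 - \frac{-3 - G}{2} = 4 + \left(\frac{3}{2} + \frac{G}{2}\right) = \frac{11}{2} + \frac{G}{2}$)
$Y{\left(H \right)} = \frac{1}{2 H}$
$A{\left(z \right)} = \frac{17}{2} + \frac{z}{2}$ ($A{\left(z \right)} = 3 + \left(\frac{11}{2} + \frac{z}{2}\right) = \frac{17}{2} + \frac{z}{2}$)
$A{\left(Y{\left(-2 \right)} \right)} \left(-4\right) 11 = \left(\frac{17}{2} + \frac{\frac{1}{2} \frac{1}{-2}}{2}\right) \left(-4\right) 11 = \left(\frac{17}{2} + \frac{\frac{1}{2} \left(- \frac{1}{2}\right)}{2}\right) \left(-4\right) 11 = \left(\frac{17}{2} + \frac{1}{2} \left(- \frac{1}{4}\right)\right) \left(-4\right) 11 = \left(\frac{17}{2} - \frac{1}{8}\right) \left(-4\right) 11 = \frac{67}{8} \left(-4\right) 11 = \left(- \frac{67}{2}\right) 11 = - \frac{737}{2}$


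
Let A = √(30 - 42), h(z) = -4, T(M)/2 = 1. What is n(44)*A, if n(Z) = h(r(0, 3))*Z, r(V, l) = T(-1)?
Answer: -352*I*√3 ≈ -609.68*I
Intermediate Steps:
T(M) = 2 (T(M) = 2*1 = 2)
r(V, l) = 2
A = 2*I*√3 (A = √(-12) = 2*I*√3 ≈ 3.4641*I)
n(Z) = -4*Z
n(44)*A = (-4*44)*(2*I*√3) = -352*I*√3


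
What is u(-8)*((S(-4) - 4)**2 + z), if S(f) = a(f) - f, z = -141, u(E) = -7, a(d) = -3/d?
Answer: 15729/16 ≈ 983.06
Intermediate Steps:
S(f) = -f - 3/f (S(f) = -3/f - f = -f - 3/f)
u(-8)*((S(-4) - 4)**2 + z) = -7*(((-1*(-4) - 3/(-4)) - 4)**2 - 141) = -7*(((4 - 3*(-1/4)) - 4)**2 - 141) = -7*(((4 + 3/4) - 4)**2 - 141) = -7*((19/4 - 4)**2 - 141) = -7*((3/4)**2 - 141) = -7*(9/16 - 141) = -7*(-2247/16) = 15729/16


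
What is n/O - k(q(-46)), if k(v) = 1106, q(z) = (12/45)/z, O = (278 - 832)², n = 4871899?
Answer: -334577197/306916 ≈ -1090.1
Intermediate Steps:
O = 306916 (O = (-554)² = 306916)
q(z) = 4/(15*z) (q(z) = (12*(1/45))/z = 4/(15*z))
n/O - k(q(-46)) = 4871899/306916 - 1*1106 = 4871899*(1/306916) - 1106 = 4871899/306916 - 1106 = -334577197/306916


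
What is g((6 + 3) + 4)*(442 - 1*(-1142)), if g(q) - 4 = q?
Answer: 26928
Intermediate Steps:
g(q) = 4 + q
g((6 + 3) + 4)*(442 - 1*(-1142)) = (4 + ((6 + 3) + 4))*(442 - 1*(-1142)) = (4 + (9 + 4))*(442 + 1142) = (4 + 13)*1584 = 17*1584 = 26928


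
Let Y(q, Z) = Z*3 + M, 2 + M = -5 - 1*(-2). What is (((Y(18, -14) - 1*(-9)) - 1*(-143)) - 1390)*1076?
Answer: -1382660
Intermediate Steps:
M = -5 (M = -2 + (-5 - 1*(-2)) = -2 + (-5 + 2) = -2 - 3 = -5)
Y(q, Z) = -5 + 3*Z (Y(q, Z) = Z*3 - 5 = 3*Z - 5 = -5 + 3*Z)
(((Y(18, -14) - 1*(-9)) - 1*(-143)) - 1390)*1076 = ((((-5 + 3*(-14)) - 1*(-9)) - 1*(-143)) - 1390)*1076 = ((((-5 - 42) + 9) + 143) - 1390)*1076 = (((-47 + 9) + 143) - 1390)*1076 = ((-38 + 143) - 1390)*1076 = (105 - 1390)*1076 = -1285*1076 = -1382660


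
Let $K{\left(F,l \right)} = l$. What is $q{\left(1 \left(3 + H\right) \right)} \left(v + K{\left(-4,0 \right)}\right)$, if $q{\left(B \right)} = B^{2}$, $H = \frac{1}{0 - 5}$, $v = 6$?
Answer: $\frac{1176}{25} \approx 47.04$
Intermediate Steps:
$H = - \frac{1}{5}$ ($H = \frac{1}{-5} = - \frac{1}{5} \approx -0.2$)
$q{\left(1 \left(3 + H\right) \right)} \left(v + K{\left(-4,0 \right)}\right) = \left(1 \left(3 - \frac{1}{5}\right)\right)^{2} \left(6 + 0\right) = \left(1 \cdot \frac{14}{5}\right)^{2} \cdot 6 = \left(\frac{14}{5}\right)^{2} \cdot 6 = \frac{196}{25} \cdot 6 = \frac{1176}{25}$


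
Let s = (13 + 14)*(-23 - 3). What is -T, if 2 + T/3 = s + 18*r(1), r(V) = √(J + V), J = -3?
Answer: 2112 - 54*I*√2 ≈ 2112.0 - 76.368*I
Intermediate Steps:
s = -702 (s = 27*(-26) = -702)
r(V) = √(-3 + V)
T = -2112 + 54*I*√2 (T = -6 + 3*(-702 + 18*√(-3 + 1)) = -6 + 3*(-702 + 18*√(-2)) = -6 + 3*(-702 + 18*(I*√2)) = -6 + 3*(-702 + 18*I*√2) = -6 + (-2106 + 54*I*√2) = -2112 + 54*I*√2 ≈ -2112.0 + 76.368*I)
-T = -(-2112 + 54*I*√2) = 2112 - 54*I*√2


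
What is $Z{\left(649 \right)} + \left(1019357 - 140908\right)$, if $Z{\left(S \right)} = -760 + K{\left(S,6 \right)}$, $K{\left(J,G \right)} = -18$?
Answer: $877671$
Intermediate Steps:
$Z{\left(S \right)} = -778$ ($Z{\left(S \right)} = -760 - 18 = -778$)
$Z{\left(649 \right)} + \left(1019357 - 140908\right) = -778 + \left(1019357 - 140908\right) = -778 + 878449 = 877671$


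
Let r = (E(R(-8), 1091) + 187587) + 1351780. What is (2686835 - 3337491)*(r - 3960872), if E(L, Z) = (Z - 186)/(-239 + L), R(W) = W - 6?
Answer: 398618978435520/253 ≈ 1.5756e+12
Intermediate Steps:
R(W) = -6 + W
E(L, Z) = (-186 + Z)/(-239 + L)
r = 389458946/253 (r = ((-186 + 1091)/(-239 + (-6 - 8)) + 187587) + 1351780 = (905/(-239 - 14) + 187587) + 1351780 = (905/(-253) + 187587) + 1351780 = (-1/253*905 + 187587) + 1351780 = (-905/253 + 187587) + 1351780 = 47458606/253 + 1351780 = 389458946/253 ≈ 1.5394e+6)
(2686835 - 3337491)*(r - 3960872) = (2686835 - 3337491)*(389458946/253 - 3960872) = -650656*(-612641670/253) = 398618978435520/253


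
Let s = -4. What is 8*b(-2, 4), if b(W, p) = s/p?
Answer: -8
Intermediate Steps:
b(W, p) = -4/p
8*b(-2, 4) = 8*(-4/4) = 8*(-4*1/4) = 8*(-1) = -8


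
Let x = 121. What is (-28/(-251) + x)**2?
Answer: 924099201/63001 ≈ 14668.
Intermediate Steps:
(-28/(-251) + x)**2 = (-28/(-251) + 121)**2 = (-28*(-1/251) + 121)**2 = (28/251 + 121)**2 = (30399/251)**2 = 924099201/63001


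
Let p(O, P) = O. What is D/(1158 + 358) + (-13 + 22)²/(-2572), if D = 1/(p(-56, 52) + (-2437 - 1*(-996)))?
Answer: -22978523/729628818 ≈ -0.031493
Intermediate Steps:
D = -1/1497 (D = 1/(-56 + (-2437 - 1*(-996))) = 1/(-56 + (-2437 + 996)) = 1/(-56 - 1441) = 1/(-1497) = -1/1497 ≈ -0.00066800)
D/(1158 + 358) + (-13 + 22)²/(-2572) = -1/(1497*(1158 + 358)) + (-13 + 22)²/(-2572) = -1/1497/1516 + 9²*(-1/2572) = -1/1497*1/1516 + 81*(-1/2572) = -1/2269452 - 81/2572 = -22978523/729628818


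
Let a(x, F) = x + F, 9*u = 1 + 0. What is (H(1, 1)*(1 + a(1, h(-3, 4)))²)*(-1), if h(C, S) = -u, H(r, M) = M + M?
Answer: -578/81 ≈ -7.1358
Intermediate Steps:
u = ⅑ (u = (1 + 0)/9 = (⅑)*1 = ⅑ ≈ 0.11111)
H(r, M) = 2*M
h(C, S) = -⅑ (h(C, S) = -1*⅑ = -⅑)
a(x, F) = F + x
(H(1, 1)*(1 + a(1, h(-3, 4)))²)*(-1) = ((2*1)*(1 + (-⅑ + 1))²)*(-1) = (2*(1 + 8/9)²)*(-1) = (2*(17/9)²)*(-1) = (2*(289/81))*(-1) = (578/81)*(-1) = -578/81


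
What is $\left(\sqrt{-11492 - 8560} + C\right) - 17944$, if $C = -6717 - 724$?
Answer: $-25385 + 6 i \sqrt{557} \approx -25385.0 + 141.6 i$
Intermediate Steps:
$C = -7441$ ($C = -6717 - 724 = -7441$)
$\left(\sqrt{-11492 - 8560} + C\right) - 17944 = \left(\sqrt{-11492 - 8560} - 7441\right) - 17944 = \left(\sqrt{-20052} - 7441\right) - 17944 = \left(6 i \sqrt{557} - 7441\right) - 17944 = \left(-7441 + 6 i \sqrt{557}\right) - 17944 = -25385 + 6 i \sqrt{557}$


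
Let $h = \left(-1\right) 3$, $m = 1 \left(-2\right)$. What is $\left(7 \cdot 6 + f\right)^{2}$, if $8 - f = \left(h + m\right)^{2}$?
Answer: $625$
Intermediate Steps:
$m = -2$
$h = -3$
$f = -17$ ($f = 8 - \left(-3 - 2\right)^{2} = 8 - \left(-5\right)^{2} = 8 - 25 = -17$)
$\left(7 \cdot 6 + f\right)^{2} = \left(7 \cdot 6 - 17\right)^{2} = \left(42 - 17\right)^{2} = 25^{2} = 625$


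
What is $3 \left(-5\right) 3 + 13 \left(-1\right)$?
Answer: $-58$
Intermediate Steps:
$3 \left(-5\right) 3 + 13 \left(-1\right) = \left(-15\right) 3 - 13 = -45 - 13 = -58$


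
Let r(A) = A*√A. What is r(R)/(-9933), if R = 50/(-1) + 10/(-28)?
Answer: 235*I*√9870/648956 ≈ 0.035976*I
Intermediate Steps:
R = -705/14 (R = 50*(-1) + 10*(-1/28) = -50 - 5/14 = -705/14 ≈ -50.357)
r(A) = A^(3/2)
r(R)/(-9933) = (-705/14)^(3/2)/(-9933) = -705*I*√9870/196*(-1/9933) = 235*I*√9870/648956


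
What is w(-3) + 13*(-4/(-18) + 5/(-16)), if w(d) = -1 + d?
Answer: -745/144 ≈ -5.1736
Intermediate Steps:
w(-3) + 13*(-4/(-18) + 5/(-16)) = (-1 - 3) + 13*(-4/(-18) + 5/(-16)) = -4 + 13*(-4*(-1/18) + 5*(-1/16)) = -4 + 13*(2/9 - 5/16) = -4 + 13*(-13/144) = -4 - 169/144 = -745/144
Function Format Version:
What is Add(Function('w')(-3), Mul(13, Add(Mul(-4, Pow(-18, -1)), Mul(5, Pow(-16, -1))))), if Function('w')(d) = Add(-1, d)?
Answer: Rational(-745, 144) ≈ -5.1736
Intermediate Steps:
Add(Function('w')(-3), Mul(13, Add(Mul(-4, Pow(-18, -1)), Mul(5, Pow(-16, -1))))) = Add(Add(-1, -3), Mul(13, Add(Mul(-4, Pow(-18, -1)), Mul(5, Pow(-16, -1))))) = Add(-4, Mul(13, Add(Mul(-4, Rational(-1, 18)), Mul(5, Rational(-1, 16))))) = Add(-4, Mul(13, Add(Rational(2, 9), Rational(-5, 16)))) = Add(-4, Mul(13, Rational(-13, 144))) = Add(-4, Rational(-169, 144)) = Rational(-745, 144)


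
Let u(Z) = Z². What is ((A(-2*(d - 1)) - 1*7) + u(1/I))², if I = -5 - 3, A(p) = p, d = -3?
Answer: 4225/4096 ≈ 1.0315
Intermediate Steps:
I = -8
((A(-2*(d - 1)) - 1*7) + u(1/I))² = ((-2*(-3 - 1) - 1*7) + (1/(-8))²)² = ((-2*(-4) - 7) + (-⅛)²)² = ((8 - 7) + 1/64)² = (1 + 1/64)² = (65/64)² = 4225/4096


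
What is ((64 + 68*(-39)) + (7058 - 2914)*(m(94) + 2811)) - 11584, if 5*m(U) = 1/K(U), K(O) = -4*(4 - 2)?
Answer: 58172542/5 ≈ 1.1635e+7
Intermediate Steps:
K(O) = -8 (K(O) = -4*2 = -8)
m(U) = -1/40 (m(U) = (⅕)/(-8) = (⅕)*(-⅛) = -1/40)
((64 + 68*(-39)) + (7058 - 2914)*(m(94) + 2811)) - 11584 = ((64 + 68*(-39)) + (7058 - 2914)*(-1/40 + 2811)) - 11584 = ((64 - 2652) + 4144*(112439/40)) - 11584 = (-2588 + 58243402/5) - 11584 = 58230462/5 - 11584 = 58172542/5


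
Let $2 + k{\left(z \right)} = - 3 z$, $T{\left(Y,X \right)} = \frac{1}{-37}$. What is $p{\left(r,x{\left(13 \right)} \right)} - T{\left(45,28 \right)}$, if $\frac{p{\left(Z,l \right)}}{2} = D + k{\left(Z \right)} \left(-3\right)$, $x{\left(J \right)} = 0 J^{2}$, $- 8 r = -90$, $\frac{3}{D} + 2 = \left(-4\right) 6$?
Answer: $\frac{206153}{962} \approx 214.3$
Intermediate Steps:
$D = - \frac{3}{26}$ ($D = \frac{3}{-2 - 24} = \frac{3}{-26} = 3 \left(- \frac{1}{26}\right) = - \frac{3}{26} \approx -0.11538$)
$r = \frac{45}{4}$ ($r = \left(- \frac{1}{8}\right) \left(-90\right) = \frac{45}{4} \approx 11.25$)
$T{\left(Y,X \right)} = - \frac{1}{37}$
$k{\left(z \right)} = -2 - 3 z$
$x{\left(J \right)} = 0$
$p{\left(Z,l \right)} = \frac{153}{13} + 18 Z$ ($p{\left(Z,l \right)} = 2 \left(- \frac{3}{26} + \left(-2 - 3 Z\right) \left(-3\right)\right) = 2 \left(- \frac{3}{26} + \left(6 + 9 Z\right)\right) = 2 \left(\frac{153}{26} + 9 Z\right) = \frac{153}{13} + 18 Z$)
$p{\left(r,x{\left(13 \right)} \right)} - T{\left(45,28 \right)} = \left(\frac{153}{13} + 18 \cdot \frac{45}{4}\right) - - \frac{1}{37} = \left(\frac{153}{13} + \frac{405}{2}\right) + \frac{1}{37} = \frac{5571}{26} + \frac{1}{37} = \frac{206153}{962}$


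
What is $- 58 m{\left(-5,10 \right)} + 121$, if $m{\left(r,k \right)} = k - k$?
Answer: $121$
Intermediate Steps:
$m{\left(r,k \right)} = 0$
$- 58 m{\left(-5,10 \right)} + 121 = \left(-58\right) 0 + 121 = 0 + 121 = 121$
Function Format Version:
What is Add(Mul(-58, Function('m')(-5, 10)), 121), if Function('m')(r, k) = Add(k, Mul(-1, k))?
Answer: 121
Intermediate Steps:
Function('m')(r, k) = 0
Add(Mul(-58, Function('m')(-5, 10)), 121) = Add(Mul(-58, 0), 121) = Add(0, 121) = 121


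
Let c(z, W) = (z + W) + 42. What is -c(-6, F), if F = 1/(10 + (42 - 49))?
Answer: -109/3 ≈ -36.333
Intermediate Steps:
F = 1/3 (F = 1/(10 - 7) = 1/3 ≈ 0.33333)
c(z, W) = 42 + W + z (c(z, W) = (W + z) + 42 = 42 + W + z)
-c(-6, F) = -(42 + 1/3 - 6) = -1*109/3 = -109/3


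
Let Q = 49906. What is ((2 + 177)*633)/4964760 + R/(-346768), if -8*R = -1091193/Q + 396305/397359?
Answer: 28848593243514583507/1264472314715684079360 ≈ 0.022815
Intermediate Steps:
R = 413817361957/158644786032 (R = -(-1091193/49906 + 396305/397359)/8 = -1/8*(-413817361957/19830598254) = 413817361957/158644786032 ≈ 2.6085)
((2 + 177)*633)/4964760 + R/(-346768) = ((2 + 177)*633)/4964760 + (413817361957/158644786032)/(-346768) = (179*633)*(1/4964760) + (413817361957/158644786032)*(-1/346768) = 113307*(1/4964760) - 413817361957/55012935162744576 = 37769/1654920 - 413817361957/55012935162744576 = 28848593243514583507/1264472314715684079360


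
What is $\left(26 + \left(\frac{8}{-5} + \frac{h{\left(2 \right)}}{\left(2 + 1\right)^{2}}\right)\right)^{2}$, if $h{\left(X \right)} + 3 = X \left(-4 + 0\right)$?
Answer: $\frac{1087849}{2025} \approx 537.21$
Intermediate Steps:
$h{\left(X \right)} = -3 - 4 X$ ($h{\left(X \right)} = -3 + X \left(-4 + 0\right) = -3 + X \left(-4\right) = -3 - 4 X$)
$\left(26 + \left(\frac{8}{-5} + \frac{h{\left(2 \right)}}{\left(2 + 1\right)^{2}}\right)\right)^{2} = \left(26 + \left(\frac{8}{-5} + \frac{-3 - 8}{\left(2 + 1\right)^{2}}\right)\right)^{2} = \left(26 + \left(8 \left(- \frac{1}{5}\right) + \frac{-3 - 8}{3^{2}}\right)\right)^{2} = \left(26 - \left(\frac{8}{5} + \frac{11}{9}\right)\right)^{2} = \left(26 - \frac{127}{45}\right)^{2} = \left(\frac{1043}{45}\right)^{2} = \frac{1087849}{2025}$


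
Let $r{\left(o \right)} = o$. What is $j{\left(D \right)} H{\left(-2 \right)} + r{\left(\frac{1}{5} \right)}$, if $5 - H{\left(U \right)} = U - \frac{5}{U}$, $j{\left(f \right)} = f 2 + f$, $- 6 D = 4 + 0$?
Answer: $- \frac{44}{5} \approx -8.8$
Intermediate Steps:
$D = - \frac{2}{3}$ ($D = - \frac{4 + 0}{6} = \left(- \frac{1}{6}\right) 4 = - \frac{2}{3} \approx -0.66667$)
$j{\left(f \right)} = 3 f$ ($j{\left(f \right)} = 2 f + f = 3 f$)
$H{\left(U \right)} = 5 - U + \frac{5}{U}$ ($H{\left(U \right)} = 5 - \left(U - \frac{5}{U}\right) = 5 - U + \frac{5}{U}$)
$j{\left(D \right)} H{\left(-2 \right)} + r{\left(\frac{1}{5} \right)} = 3 \left(- \frac{2}{3}\right) \left(5 - -2 + \frac{5}{-2}\right) + \frac{1}{5} = - 2 \left(5 + 2 + 5 \left(- \frac{1}{2}\right)\right) + \frac{1}{5} = - 2 \left(5 + 2 - \frac{5}{2}\right) + \frac{1}{5} = \left(-2\right) \frac{9}{2} + \frac{1}{5} = -9 + \frac{1}{5} = - \frac{44}{5}$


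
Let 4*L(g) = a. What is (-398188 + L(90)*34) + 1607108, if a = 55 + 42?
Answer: 2419489/2 ≈ 1.2097e+6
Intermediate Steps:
a = 97
L(g) = 97/4 (L(g) = (¼)*97 = 97/4)
(-398188 + L(90)*34) + 1607108 = (-398188 + (97/4)*34) + 1607108 = (-398188 + 1649/2) + 1607108 = -794727/2 + 1607108 = 2419489/2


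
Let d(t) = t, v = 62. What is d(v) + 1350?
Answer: 1412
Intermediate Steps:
d(v) + 1350 = 62 + 1350 = 1412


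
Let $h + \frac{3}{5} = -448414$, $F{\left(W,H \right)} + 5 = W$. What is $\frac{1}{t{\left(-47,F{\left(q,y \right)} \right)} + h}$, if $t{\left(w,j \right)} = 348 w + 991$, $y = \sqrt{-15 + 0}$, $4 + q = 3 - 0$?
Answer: $- \frac{5}{2318898} \approx -2.1562 \cdot 10^{-6}$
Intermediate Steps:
$q = -1$ ($q = -4 + \left(3 - 0\right) = -4 + \left(3 + 0\right) = -4 + 3 = -1$)
$y = i \sqrt{15}$ ($y = \sqrt{-15} = i \sqrt{15} \approx 3.873 i$)
$F{\left(W,H \right)} = -5 + W$
$h = - \frac{2242073}{5}$ ($h = - \frac{3}{5} - 448414 = - \frac{2242073}{5} \approx -4.4841 \cdot 10^{5}$)
$t{\left(w,j \right)} = 991 + 348 w$
$\frac{1}{t{\left(-47,F{\left(q,y \right)} \right)} + h} = \frac{1}{\left(991 + 348 \left(-47\right)\right) - \frac{2242073}{5}} = \frac{1}{\left(991 - 16356\right) - \frac{2242073}{5}} = \frac{1}{-15365 - \frac{2242073}{5}} = \frac{1}{- \frac{2318898}{5}} = - \frac{5}{2318898}$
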